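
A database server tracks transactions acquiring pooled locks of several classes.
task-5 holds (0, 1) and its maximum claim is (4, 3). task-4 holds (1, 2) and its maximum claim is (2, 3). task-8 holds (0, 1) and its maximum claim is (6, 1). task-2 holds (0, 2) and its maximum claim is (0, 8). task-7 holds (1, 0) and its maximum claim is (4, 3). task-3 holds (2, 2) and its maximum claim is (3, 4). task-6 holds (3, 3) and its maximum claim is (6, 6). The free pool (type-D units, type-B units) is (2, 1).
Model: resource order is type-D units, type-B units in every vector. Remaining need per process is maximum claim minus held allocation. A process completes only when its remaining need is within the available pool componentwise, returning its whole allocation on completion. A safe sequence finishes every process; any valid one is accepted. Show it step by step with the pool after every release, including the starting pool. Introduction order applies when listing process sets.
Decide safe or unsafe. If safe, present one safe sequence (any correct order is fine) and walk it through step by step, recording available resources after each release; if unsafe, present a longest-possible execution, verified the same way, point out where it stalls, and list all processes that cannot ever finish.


SAFE. One safe sequence: task-4, task-6, task-2, task-8, task-5, task-3, task-7.
Key observation: the order's first zero-slack moment is task-4 ((1, 1) needed, (2, 1) free — a requested resource with nothing to spare).
Check, step by step:
  pool = (2, 1)
  task-4: need (1, 1) fits (2, 1); releases (1, 2), pool now (3, 3)
  task-6: need (3, 3) fits (3, 3); releases (3, 3), pool now (6, 6)
  task-2: need (0, 6) fits (6, 6); releases (0, 2), pool now (6, 8)
  task-8: need (6, 0) fits (6, 8); releases (0, 1), pool now (6, 9)
  task-5: need (4, 2) fits (6, 9); releases (0, 1), pool now (6, 10)
  task-3: need (1, 2) fits (6, 10); releases (2, 2), pool now (8, 12)
  task-7: need (3, 3) fits (8, 12); releases (1, 0), pool now (9, 12)


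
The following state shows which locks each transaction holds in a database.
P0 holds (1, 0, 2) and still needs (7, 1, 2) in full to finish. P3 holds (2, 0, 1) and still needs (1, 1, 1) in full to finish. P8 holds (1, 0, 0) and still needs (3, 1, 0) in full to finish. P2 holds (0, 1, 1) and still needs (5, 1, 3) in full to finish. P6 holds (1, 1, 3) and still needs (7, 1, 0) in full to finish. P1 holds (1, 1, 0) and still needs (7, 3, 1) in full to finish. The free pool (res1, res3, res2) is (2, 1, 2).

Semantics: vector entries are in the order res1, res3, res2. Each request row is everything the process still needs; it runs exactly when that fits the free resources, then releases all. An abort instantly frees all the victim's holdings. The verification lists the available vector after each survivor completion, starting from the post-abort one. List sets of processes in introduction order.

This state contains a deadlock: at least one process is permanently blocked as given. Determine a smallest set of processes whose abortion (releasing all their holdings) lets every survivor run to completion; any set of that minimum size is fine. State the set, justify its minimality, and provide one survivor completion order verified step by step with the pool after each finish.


Abort P6 and P1.
Key observation: P0 was stuck for good until P6 and P1 gave back (2, 2, 3); in the order shown it finishes at step 4.
Why nothing smaller works — every single abort fails: P0 alone leaves P6 blocked (short on res1); P3 alone leaves P0 blocked (short on res1); P8 alone leaves P0 blocked (short on res1); P2 alone leaves P0 blocked (short on res1); P6 alone leaves P0 blocked (short on res1); P1 alone leaves P0 blocked (short on res1).
Survivors finish in the order: P3, P2, P8, P0. Check, step by step (pool after the aborts first):
  pool = (4, 3, 5)
  P3 needs (1, 1, 1) <= (4, 3, 5) -> finishes; pool += (2, 0, 1) = (6, 3, 6)
  P2 needs (5, 1, 3) <= (6, 3, 6) -> finishes; pool += (0, 1, 1) = (6, 4, 7)
  P8 needs (3, 1, 0) <= (6, 4, 7) -> finishes; pool += (1, 0, 0) = (7, 4, 7)
  P0 needs (7, 1, 2) <= (7, 4, 7) -> finishes; pool += (1, 0, 2) = (8, 4, 9)


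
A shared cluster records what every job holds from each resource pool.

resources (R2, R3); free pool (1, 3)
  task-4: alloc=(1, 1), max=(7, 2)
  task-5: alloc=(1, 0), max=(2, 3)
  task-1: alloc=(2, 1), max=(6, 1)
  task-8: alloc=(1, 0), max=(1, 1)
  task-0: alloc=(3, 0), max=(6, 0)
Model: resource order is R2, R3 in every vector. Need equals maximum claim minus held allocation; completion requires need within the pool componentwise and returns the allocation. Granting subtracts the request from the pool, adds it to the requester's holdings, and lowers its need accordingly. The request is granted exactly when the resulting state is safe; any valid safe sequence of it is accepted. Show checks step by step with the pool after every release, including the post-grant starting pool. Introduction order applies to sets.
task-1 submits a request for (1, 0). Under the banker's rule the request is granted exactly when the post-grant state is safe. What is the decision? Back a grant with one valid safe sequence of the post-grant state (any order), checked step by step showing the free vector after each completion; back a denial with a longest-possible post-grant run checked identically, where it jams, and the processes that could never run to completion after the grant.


DENY: after the grant no complete ordering would exist.
Key observation: R2 is the bottleneck — with task-8, task-5 done the pool holds (2, 3), short of every remaining need.
On the post-grant state, task-8, task-5 is a maximal run — nothing extends it. Walking it through:
  pool = (0, 3)
  task-8 needs (0, 1) <= (0, 3) -> finishes; pool += (1, 0) = (1, 3)
  task-5 needs (1, 3) <= (1, 3) -> finishes; pool += (1, 0) = (2, 3)
  blocked: task-4 wants (6, 1), pool (2, 3) — not enough R2
  blocked: task-1 wants (3, 0), pool (2, 3) — not enough R2
  blocked: task-0 wants (3, 0), pool (2, 3) — not enough R2
Had the request been granted, task-4, task-1 and task-0 could never finish.


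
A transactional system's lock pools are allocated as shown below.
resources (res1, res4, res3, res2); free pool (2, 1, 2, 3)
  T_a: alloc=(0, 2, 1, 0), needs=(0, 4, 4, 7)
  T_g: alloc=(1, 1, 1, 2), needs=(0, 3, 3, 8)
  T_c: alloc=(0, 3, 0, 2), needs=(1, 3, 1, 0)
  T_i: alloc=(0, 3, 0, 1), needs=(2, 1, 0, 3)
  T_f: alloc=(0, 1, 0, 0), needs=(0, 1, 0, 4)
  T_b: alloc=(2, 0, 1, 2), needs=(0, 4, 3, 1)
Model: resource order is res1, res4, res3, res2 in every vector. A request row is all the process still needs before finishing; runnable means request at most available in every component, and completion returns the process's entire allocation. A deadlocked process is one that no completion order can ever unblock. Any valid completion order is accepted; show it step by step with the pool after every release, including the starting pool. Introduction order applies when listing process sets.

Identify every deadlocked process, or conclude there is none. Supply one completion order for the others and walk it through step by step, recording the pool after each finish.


The deadlocked set is T_a, T_g and T_b.
Key observation: once T_i, T_f, T_c finish, the pool peaks at (2, 8, 2, 6) — and every remaining process still needs more res3 than that.
One completion order for the rest: T_i, T_f, T_c. Walking it through:
  pool = (2, 1, 2, 3)
  T_i needs (2, 1, 0, 3) <= (2, 1, 2, 3) -> finishes; pool += (0, 3, 0, 1) = (2, 4, 2, 4)
  T_f needs (0, 1, 0, 4) <= (2, 4, 2, 4) -> finishes; pool += (0, 1, 0, 0) = (2, 5, 2, 4)
  T_c needs (1, 3, 1, 0) <= (2, 5, 2, 4) -> finishes; pool += (0, 3, 0, 2) = (2, 8, 2, 6)
The stuck group stays short no matter what:
  T_a still needs (0, 4, 4, 7) but only (2, 8, 2, 6) is free — short on res3 and res2
  T_g still needs (0, 3, 3, 8) but only (2, 8, 2, 6) is free — short on res3 and res2
  T_b still needs (0, 4, 3, 1) but only (2, 8, 2, 6) is free — short on res3


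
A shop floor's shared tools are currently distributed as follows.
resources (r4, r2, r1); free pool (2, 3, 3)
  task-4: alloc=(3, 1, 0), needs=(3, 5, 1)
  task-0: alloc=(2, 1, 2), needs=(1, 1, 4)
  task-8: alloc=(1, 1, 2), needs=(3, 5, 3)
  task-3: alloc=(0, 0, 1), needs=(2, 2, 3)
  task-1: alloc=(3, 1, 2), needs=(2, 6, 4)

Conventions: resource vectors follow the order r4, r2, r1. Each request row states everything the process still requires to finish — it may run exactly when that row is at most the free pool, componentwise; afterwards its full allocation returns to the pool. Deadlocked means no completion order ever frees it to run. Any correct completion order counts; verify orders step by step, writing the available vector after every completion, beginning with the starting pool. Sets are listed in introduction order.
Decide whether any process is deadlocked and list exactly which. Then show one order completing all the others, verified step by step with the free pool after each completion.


Deadlocked: task-4, task-8 and task-1.
Key observation: the wall is r2: completing task-3, task-0 brings the pool only to (4, 4, 6), and all the rest need more.
The rest can finish in the order task-3, task-0. Verifying each step:
  pool = (2, 3, 3)
  task-3: need (2, 2, 3) fits (2, 3, 3); releases (0, 0, 1), pool now (2, 3, 4)
  task-0: need (1, 1, 4) fits (2, 3, 4); releases (2, 1, 2), pool now (4, 4, 6)
None of the blocked processes ever fits:
  task-4 cannot run: need (3, 5, 1) vs free (4, 4, 6) (insufficient r2)
  task-8 cannot run: need (3, 5, 3) vs free (4, 4, 6) (insufficient r2)
  task-1 cannot run: need (2, 6, 4) vs free (4, 4, 6) (insufficient r2)


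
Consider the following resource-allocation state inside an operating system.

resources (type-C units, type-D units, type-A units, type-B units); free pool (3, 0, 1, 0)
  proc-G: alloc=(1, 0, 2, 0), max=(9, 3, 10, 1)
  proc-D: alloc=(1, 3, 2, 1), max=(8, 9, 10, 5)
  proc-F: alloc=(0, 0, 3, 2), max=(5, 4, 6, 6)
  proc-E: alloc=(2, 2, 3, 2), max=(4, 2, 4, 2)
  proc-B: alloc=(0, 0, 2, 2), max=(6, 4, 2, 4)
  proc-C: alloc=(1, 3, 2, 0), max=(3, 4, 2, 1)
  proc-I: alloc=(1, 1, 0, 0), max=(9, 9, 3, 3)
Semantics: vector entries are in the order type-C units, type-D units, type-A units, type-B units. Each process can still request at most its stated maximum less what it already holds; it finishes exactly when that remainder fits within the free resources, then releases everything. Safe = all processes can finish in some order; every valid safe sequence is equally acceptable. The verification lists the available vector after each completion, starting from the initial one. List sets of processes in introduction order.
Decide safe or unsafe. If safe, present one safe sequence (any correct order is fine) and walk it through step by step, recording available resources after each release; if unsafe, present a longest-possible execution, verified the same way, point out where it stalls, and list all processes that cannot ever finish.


UNSAFE.
Key observation: after proc-E, proc-C, proc-B, proc-F complete, (6, 5, 11, 6) is the best the pool ever gets, yet each leftover process wants more type-C units.
A maximal execution: proc-E, proc-C, proc-B, proc-F — then nothing else fits. Verifying each step:
  pool = (3, 0, 1, 0)
  proc-E: need (2, 0, 1, 0) fits (3, 0, 1, 0); releases (2, 2, 3, 2), pool now (5, 2, 4, 2)
  proc-C: need (2, 1, 0, 1) fits (5, 2, 4, 2); releases (1, 3, 2, 0), pool now (6, 5, 6, 2)
  proc-B: need (6, 4, 0, 2) fits (6, 5, 6, 2); releases (0, 0, 2, 2), pool now (6, 5, 8, 4)
  proc-F: need (5, 4, 3, 4) fits (6, 5, 8, 4); releases (0, 0, 3, 2), pool now (6, 5, 11, 6)
  blocked: proc-G wants (8, 3, 8, 1), pool (6, 5, 11, 6) — not enough type-C units
  blocked: proc-D wants (7, 6, 8, 4), pool (6, 5, 11, 6) — not enough type-C units and type-D units
  blocked: proc-I wants (8, 8, 3, 3), pool (6, 5, 11, 6) — not enough type-C units and type-D units
Permanently blocked: proc-G, proc-D and proc-I.


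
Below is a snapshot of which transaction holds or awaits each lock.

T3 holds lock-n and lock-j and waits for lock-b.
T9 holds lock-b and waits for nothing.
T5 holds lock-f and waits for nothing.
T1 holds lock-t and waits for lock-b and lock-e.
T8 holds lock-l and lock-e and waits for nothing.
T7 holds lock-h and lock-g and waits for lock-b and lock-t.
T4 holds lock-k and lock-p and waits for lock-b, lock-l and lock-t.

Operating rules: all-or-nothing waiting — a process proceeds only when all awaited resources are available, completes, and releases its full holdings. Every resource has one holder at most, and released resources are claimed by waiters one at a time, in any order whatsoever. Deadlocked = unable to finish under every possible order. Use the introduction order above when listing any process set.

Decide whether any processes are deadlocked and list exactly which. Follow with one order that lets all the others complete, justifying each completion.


The deadlocked set is empty.
Key observation: the waits form no ring: some process can always run, and its releases unblock the others one by one.
One completion order for the rest: T9, T8, T1, T5, T7, T4, T3.
Walking it through:
  run T9 (it waits on nothing); releases lock-b
  run T8 (it waits on nothing); releases lock-l and lock-e
  T1 waits on lock-b and lock-e — all released -> runs and releases lock-t
  run T5 (it waits on nothing); releases lock-f
  T7 waits on lock-b and lock-t — all released -> runs and releases lock-h and lock-g
  T4 waits on lock-b, lock-l and lock-t — all released -> runs and releases lock-k and lock-p
  T3 waits on lock-b — all released -> runs and releases lock-n and lock-j


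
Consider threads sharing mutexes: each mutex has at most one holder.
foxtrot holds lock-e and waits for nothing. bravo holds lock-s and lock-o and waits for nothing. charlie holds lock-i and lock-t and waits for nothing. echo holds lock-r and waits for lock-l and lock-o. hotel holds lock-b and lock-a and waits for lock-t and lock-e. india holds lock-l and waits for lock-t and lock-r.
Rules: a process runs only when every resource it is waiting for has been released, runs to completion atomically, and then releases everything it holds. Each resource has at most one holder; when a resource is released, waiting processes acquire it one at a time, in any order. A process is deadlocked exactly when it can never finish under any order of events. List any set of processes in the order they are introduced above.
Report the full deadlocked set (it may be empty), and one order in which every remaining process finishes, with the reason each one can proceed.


The deadlocked set is echo and india.
Key observation: the wait chain closes on itself along echo -> india -> echo; no other process is dragged down with it.
The rest can finish in the order bravo, charlie, foxtrot, hotel.
Step-by-step check:
  bravo: no waits; runs immediately, freeing lock-s and lock-o
  charlie: no waits; runs immediately, freeing lock-i and lock-t
  foxtrot: no waits; runs immediately, freeing lock-e
  run hotel (all its waits — lock-t and lock-e — are resolved); releases lock-b and lock-a


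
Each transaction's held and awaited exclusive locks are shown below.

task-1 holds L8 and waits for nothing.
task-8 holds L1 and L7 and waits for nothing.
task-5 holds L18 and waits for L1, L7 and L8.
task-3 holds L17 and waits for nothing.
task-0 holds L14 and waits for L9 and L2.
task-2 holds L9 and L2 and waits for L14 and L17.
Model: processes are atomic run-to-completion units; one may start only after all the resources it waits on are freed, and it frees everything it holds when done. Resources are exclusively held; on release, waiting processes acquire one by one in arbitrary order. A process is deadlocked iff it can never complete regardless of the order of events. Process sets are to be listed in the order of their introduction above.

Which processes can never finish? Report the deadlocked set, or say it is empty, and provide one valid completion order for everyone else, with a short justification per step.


Deadlocked set: task-0 and task-2.
Key observation: along task-0 -> task-2 -> task-0, each member waits on what the next one holds — a deadlock; no other process is dragged down with it.
The rest can finish in the order task-8, task-1, task-3, task-5.
Verifying each step:
  task-8: no waits; runs immediately, freeing L1 and L7
  task-1: no waits; runs immediately, freeing L8
  task-3: no waits; runs immediately, freeing L17
  run task-5 (all its waits — L1, L7 and L8 — are resolved); releases L18


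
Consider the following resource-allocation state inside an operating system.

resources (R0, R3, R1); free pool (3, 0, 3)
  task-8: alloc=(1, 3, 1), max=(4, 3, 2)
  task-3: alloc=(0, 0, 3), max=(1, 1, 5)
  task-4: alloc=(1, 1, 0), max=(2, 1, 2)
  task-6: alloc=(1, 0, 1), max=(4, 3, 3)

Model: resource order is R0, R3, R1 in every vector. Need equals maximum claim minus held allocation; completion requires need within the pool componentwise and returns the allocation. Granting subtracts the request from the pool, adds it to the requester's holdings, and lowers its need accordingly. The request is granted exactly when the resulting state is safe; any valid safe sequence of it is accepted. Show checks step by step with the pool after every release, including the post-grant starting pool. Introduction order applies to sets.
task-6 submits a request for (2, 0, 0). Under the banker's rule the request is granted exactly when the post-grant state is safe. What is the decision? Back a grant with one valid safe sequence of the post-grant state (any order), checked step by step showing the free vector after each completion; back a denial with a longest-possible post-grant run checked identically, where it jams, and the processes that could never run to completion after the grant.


DENY — the pretend-granted state is unsafe.
Key observation: after task-4, task-3 the pool peaks at (2, 1, 6), and each blocked process is short somewhere: task-8 on R0; task-6 on R3.
On the post-grant state, task-4, task-3 is a maximal run — nothing extends it. Step-by-step check:
  pool = (1, 0, 3)
  task-4 needs (1, 0, 2) <= (1, 0, 3) -> finishes; pool += (1, 1, 0) = (2, 1, 3)
  task-3 needs (1, 1, 2) <= (2, 1, 3) -> finishes; pool += (0, 0, 3) = (2, 1, 6)
  task-8 cannot run: need (3, 0, 1) vs free (2, 1, 6) (insufficient R0)
  task-6 cannot run: need (1, 3, 2) vs free (2, 1, 6) (insufficient R3)
Had the request been granted, task-8 and task-6 could never finish.


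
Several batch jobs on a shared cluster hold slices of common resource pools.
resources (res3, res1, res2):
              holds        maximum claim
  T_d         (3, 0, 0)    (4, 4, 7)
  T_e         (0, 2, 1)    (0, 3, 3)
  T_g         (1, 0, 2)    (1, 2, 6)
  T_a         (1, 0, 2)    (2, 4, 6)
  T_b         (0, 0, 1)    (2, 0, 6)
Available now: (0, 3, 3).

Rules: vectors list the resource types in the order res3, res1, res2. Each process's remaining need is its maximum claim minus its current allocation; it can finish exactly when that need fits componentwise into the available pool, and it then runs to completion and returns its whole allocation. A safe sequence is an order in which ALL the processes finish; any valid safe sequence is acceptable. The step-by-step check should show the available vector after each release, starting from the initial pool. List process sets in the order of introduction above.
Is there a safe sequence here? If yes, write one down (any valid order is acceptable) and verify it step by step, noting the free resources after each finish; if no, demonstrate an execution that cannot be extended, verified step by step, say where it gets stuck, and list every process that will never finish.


The state is SAFE; one workable sequence: T_e, T_g, T_a, T_b, T_d.
Key observation: at T_g the run first touches a limit — (0, 2, 4) against (0, 5, 4), exact on a resource it actually requests.
Verifying each step:
  pool = (0, 3, 3)
  T_e: need (0, 1, 2) fits (0, 3, 3); releases (0, 2, 1), pool now (0, 5, 4)
  T_g: need (0, 2, 4) fits (0, 5, 4); releases (1, 0, 2), pool now (1, 5, 6)
  T_a: need (1, 4, 4) fits (1, 5, 6); releases (1, 0, 2), pool now (2, 5, 8)
  T_b: need (2, 0, 5) fits (2, 5, 8); releases (0, 0, 1), pool now (2, 5, 9)
  T_d: need (1, 4, 7) fits (2, 5, 9); releases (3, 0, 0), pool now (5, 5, 9)


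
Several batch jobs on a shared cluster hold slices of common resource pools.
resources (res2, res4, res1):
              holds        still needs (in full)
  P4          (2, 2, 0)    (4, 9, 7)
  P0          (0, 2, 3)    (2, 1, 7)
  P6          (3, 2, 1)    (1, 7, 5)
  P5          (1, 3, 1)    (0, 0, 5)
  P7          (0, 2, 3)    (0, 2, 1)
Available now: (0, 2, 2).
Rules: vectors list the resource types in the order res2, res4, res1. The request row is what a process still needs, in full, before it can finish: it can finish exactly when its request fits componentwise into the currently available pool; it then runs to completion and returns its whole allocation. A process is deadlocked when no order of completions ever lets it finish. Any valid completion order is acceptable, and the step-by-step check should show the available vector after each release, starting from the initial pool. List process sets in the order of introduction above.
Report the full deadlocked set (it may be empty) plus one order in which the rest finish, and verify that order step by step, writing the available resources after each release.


The deadlocked set is empty.
Key observation: P7 fits the free pool immediately, and its release cascades until everyone finishes.
The rest can finish in the order P7, P5, P6, P0, P4. Step-by-step check:
  pool = (0, 2, 2)
  run P7 (needs (0, 2, 1), free (0, 2, 2)); after release of (0, 2, 3) the pool is (0, 4, 5)
  run P5 (needs (0, 0, 5), free (0, 4, 5)); after release of (1, 3, 1) the pool is (1, 7, 6)
  run P6 (needs (1, 7, 5), free (1, 7, 6)); after release of (3, 2, 1) the pool is (4, 9, 7)
  run P0 (needs (2, 1, 7), free (4, 9, 7)); after release of (0, 2, 3) the pool is (4, 11, 10)
  run P4 (needs (4, 9, 7), free (4, 11, 10)); after release of (2, 2, 0) the pool is (6, 13, 10)


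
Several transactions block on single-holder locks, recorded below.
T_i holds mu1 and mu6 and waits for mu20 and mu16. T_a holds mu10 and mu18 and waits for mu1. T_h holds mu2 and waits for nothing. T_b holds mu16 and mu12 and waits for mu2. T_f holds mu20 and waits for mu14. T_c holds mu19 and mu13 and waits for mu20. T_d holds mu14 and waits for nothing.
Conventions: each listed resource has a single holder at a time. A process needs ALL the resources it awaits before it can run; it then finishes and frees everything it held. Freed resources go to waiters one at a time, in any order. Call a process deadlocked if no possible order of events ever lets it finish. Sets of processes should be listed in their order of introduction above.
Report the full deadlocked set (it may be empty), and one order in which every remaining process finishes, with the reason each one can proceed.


No process is deadlocked.
Key observation: the wait relation is loop-free; peeling off processes with no waits unwinds the whole state.
One completion order for the rest: T_h, T_d, T_f, T_b, T_i, T_a, T_c.
Verifying each step:
  T_h: no waits; runs immediately, freeing mu2
  T_d: no waits; runs immediately, freeing mu14
  run T_f (all its waits — mu14 — are resolved); releases mu20
  run T_b (all its waits — mu2 — are resolved); releases mu16 and mu12
  run T_i (all its waits — mu20 and mu16 — are resolved); releases mu1 and mu6
  run T_a (all its waits — mu1 — are resolved); releases mu10 and mu18
  run T_c (all its waits — mu20 — are resolved); releases mu19 and mu13


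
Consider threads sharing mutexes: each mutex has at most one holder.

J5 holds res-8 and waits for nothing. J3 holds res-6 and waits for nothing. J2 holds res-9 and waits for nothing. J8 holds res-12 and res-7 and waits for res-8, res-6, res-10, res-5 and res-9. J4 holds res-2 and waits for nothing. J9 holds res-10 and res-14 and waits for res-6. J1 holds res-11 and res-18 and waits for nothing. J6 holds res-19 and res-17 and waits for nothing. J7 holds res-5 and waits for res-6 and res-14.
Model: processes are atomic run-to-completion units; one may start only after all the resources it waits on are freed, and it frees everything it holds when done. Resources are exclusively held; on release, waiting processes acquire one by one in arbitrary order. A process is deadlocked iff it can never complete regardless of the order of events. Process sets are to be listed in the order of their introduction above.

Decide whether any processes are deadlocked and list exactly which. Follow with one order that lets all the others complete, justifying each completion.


No process is deadlocked.
Key observation: no waiting chain loops back on itself — every chain ends at a process that waits on nothing, so everyone eventually runs.
One completion order for the rest: J5, J3, J9, J6, J7, J2, J8, J1, J4.
Check, step by step:
  J5: no waits; runs immediately, freeing res-8
  J3: no waits; runs immediately, freeing res-6
  J9 waits on res-6 — all released -> runs and releases res-10 and res-14
  J6: no waits; runs immediately, freeing res-19 and res-17
  J7 waits on res-6 and res-14 — all released -> runs and releases res-5
  J2: no waits; runs immediately, freeing res-9
  J8 waits on res-8, res-6, res-10, res-5 and res-9 — all released -> runs and releases res-12 and res-7
  J1: no waits; runs immediately, freeing res-11 and res-18
  J4: no waits; runs immediately, freeing res-2


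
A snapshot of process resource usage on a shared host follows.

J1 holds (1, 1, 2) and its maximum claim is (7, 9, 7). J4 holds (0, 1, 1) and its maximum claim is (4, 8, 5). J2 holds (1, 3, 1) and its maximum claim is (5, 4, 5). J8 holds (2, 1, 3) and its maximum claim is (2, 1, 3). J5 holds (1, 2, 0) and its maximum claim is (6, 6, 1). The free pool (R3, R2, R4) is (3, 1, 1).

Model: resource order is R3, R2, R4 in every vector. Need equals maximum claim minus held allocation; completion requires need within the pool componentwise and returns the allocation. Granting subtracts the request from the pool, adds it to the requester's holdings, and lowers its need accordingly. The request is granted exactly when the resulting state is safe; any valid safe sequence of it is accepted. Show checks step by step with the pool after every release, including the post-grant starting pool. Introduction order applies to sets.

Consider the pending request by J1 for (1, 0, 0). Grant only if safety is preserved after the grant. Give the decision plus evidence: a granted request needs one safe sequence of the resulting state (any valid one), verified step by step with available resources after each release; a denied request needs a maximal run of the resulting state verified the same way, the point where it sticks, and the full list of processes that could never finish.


GRANT — the state after the grant stays safe, e.g. via J8, J2, J5, J4, J1.
Key observation: the grant leaves (2, 1, 1) free — enough for J8, whose release restarts the cascade.
Step-by-step check of the post-grant state:
  pool = (2, 1, 1)
  J8: need (0, 0, 0) fits (2, 1, 1); releases (2, 1, 3), pool now (4, 2, 4)
  J2: need (4, 1, 4) fits (4, 2, 4); releases (1, 3, 1), pool now (5, 5, 5)
  J5: need (5, 4, 1) fits (5, 5, 5); releases (1, 2, 0), pool now (6, 7, 5)
  J4: need (4, 7, 4) fits (6, 7, 5); releases (0, 1, 1), pool now (6, 8, 6)
  J1: need (5, 8, 5) fits (6, 8, 6); releases (2, 1, 2), pool now (8, 9, 8)


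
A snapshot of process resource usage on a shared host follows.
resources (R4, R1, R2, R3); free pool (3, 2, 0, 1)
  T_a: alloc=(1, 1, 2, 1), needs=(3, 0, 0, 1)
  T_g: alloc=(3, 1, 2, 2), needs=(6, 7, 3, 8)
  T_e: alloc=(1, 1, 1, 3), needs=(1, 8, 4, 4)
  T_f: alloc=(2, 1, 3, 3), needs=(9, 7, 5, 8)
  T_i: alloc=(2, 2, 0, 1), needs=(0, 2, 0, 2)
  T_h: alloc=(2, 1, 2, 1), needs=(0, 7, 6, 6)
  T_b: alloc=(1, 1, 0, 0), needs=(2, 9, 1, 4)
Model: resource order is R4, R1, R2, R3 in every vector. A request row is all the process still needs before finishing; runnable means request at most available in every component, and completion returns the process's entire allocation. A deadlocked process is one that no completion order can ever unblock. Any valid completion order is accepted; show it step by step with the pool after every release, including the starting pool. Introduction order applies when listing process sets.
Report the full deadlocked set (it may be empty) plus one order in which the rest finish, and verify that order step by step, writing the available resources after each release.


Deadlocked set: T_g, T_e, T_f, T_h and T_b.
Key observation: R1 is the bottleneck — with T_a, T_i done the pool holds (6, 5, 2, 3), short of every remaining need.
A valid finishing order for the others: T_a, T_i. Check, step by step:
  pool = (3, 2, 0, 1)
  T_a: need (3, 0, 0, 1) fits (3, 2, 0, 1); releases (1, 1, 2, 1), pool now (4, 3, 2, 2)
  T_i: need (0, 2, 0, 2) fits (4, 3, 2, 2); releases (2, 2, 0, 1), pool now (6, 5, 2, 3)
None of the blocked processes ever fits:
  T_g still needs (6, 7, 3, 8) but only (6, 5, 2, 3) is free — short on R1, R2 and R3
  T_e still needs (1, 8, 4, 4) but only (6, 5, 2, 3) is free — short on R1, R2 and R3
  T_f still needs (9, 7, 5, 8) but only (6, 5, 2, 3) is free — short on R4, R1, R2 and R3
  T_h still needs (0, 7, 6, 6) but only (6, 5, 2, 3) is free — short on R1, R2 and R3
  T_b still needs (2, 9, 1, 4) but only (6, 5, 2, 3) is free — short on R1 and R3


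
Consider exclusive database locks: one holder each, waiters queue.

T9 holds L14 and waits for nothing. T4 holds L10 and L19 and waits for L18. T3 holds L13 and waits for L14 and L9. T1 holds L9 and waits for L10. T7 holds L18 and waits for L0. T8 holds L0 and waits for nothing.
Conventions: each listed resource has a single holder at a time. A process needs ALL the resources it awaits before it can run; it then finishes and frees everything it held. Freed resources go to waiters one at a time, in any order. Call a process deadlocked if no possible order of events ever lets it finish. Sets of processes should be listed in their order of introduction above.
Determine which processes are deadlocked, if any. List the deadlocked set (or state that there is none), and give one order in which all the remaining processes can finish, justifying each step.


No process is deadlocked.
Key observation: although several processes wait, no cycle exists — each chain bottoms out at a free runner.
One completion order for the rest: T8, T7, T9, T4, T1, T3.
Walking it through:
  T8 waits on nothing -> runs at once and releases L0
  run T7 (all its waits — L0 — are resolved); releases L18
  T9 waits on nothing -> runs at once and releases L14
  run T4 (all its waits — L18 — are resolved); releases L10 and L19
  run T1 (all its waits — L10 — are resolved); releases L9
  run T3 (all its waits — L14 and L9 — are resolved); releases L13


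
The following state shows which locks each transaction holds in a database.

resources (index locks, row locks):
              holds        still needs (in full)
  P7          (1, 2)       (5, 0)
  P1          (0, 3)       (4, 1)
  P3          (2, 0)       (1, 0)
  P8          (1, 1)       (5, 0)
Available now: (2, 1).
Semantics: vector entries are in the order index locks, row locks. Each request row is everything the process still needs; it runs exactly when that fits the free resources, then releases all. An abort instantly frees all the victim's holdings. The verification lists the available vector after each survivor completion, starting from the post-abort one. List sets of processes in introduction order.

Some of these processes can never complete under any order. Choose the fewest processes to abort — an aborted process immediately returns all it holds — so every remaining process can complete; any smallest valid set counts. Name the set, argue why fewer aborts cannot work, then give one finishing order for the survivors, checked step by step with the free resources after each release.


Abort P8.
Key observation: the deadlocked P7 becomes finishable only because P8 released (1, 1); it completes at step 3 below.
Why nothing smaller works: aborting no one leaves the state deadlocked as given.
The survivors complete as P3, P1, P7. Step-by-step check (starting from the post-abort pool):
  pool = (3, 2)
  run P3 (needs (1, 0), free (3, 2)); after release of (2, 0) the pool is (5, 2)
  run P1 (needs (4, 1), free (5, 2)); after release of (0, 3) the pool is (5, 5)
  run P7 (needs (5, 0), free (5, 5)); after release of (1, 2) the pool is (6, 7)


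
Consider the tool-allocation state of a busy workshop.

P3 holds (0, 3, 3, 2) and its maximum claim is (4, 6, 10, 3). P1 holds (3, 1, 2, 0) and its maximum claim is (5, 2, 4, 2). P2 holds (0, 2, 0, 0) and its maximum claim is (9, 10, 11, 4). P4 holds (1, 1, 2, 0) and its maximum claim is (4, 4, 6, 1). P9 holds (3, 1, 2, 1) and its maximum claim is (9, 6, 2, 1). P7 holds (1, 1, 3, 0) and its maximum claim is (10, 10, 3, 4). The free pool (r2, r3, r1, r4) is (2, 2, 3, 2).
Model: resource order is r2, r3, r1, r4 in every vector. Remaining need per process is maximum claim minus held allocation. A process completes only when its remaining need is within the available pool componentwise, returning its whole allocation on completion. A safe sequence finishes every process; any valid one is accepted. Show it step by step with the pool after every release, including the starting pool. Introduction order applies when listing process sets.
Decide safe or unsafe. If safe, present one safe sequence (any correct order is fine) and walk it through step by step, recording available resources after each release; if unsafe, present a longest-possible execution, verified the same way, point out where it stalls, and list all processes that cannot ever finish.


SAFE — a valid safe sequence is P1, P4, P3, P9, P2, P7.
Key observation: at P1 the run first touches a limit — (2, 1, 2, 2) against (2, 2, 3, 2), exact on a resource it actually requests.
Check, step by step:
  pool = (2, 2, 3, 2)
  run P1 (needs (2, 1, 2, 2), free (2, 2, 3, 2)); after release of (3, 1, 2, 0) the pool is (5, 3, 5, 2)
  run P4 (needs (3, 3, 4, 1), free (5, 3, 5, 2)); after release of (1, 1, 2, 0) the pool is (6, 4, 7, 2)
  run P3 (needs (4, 3, 7, 1), free (6, 4, 7, 2)); after release of (0, 3, 3, 2) the pool is (6, 7, 10, 4)
  run P9 (needs (6, 5, 0, 0), free (6, 7, 10, 4)); after release of (3, 1, 2, 1) the pool is (9, 8, 12, 5)
  run P2 (needs (9, 8, 11, 4), free (9, 8, 12, 5)); after release of (0, 2, 0, 0) the pool is (9, 10, 12, 5)
  run P7 (needs (9, 9, 0, 4), free (9, 10, 12, 5)); after release of (1, 1, 3, 0) the pool is (10, 11, 15, 5)


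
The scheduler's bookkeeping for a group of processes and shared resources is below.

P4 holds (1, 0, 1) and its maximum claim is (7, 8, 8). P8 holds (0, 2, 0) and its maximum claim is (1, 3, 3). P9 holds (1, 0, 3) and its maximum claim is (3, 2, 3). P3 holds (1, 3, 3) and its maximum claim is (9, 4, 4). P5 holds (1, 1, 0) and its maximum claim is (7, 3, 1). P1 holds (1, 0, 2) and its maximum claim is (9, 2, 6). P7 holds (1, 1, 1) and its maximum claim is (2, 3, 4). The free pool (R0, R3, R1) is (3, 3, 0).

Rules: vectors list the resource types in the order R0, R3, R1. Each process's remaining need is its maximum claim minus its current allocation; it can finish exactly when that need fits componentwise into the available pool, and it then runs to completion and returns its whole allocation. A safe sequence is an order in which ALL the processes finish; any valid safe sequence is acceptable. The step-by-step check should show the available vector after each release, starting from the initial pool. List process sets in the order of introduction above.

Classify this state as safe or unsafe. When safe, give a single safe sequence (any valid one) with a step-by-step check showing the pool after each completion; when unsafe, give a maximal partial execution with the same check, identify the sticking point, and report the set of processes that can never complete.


UNSAFE — no complete ordering exists.
Key observation: the pool after P9, P7, P8 is (5, 6, 4); every surviving request exceeds it in R0, so progress ends there.
The run P9, P7, P8 cannot be extended any further. Check, step by step:
  pool = (3, 3, 0)
  run P9 (needs (2, 2, 0), free (3, 3, 0)); after release of (1, 0, 3) the pool is (4, 3, 3)
  run P7 (needs (1, 2, 3), free (4, 3, 3)); after release of (1, 1, 1) the pool is (5, 4, 4)
  run P8 (needs (1, 1, 3), free (5, 4, 4)); after release of (0, 2, 0) the pool is (5, 6, 4)
  P4 cannot run: need (6, 8, 7) vs free (5, 6, 4) (insufficient R0, R3 and R1)
  P3 cannot run: need (8, 1, 1) vs free (5, 6, 4) (insufficient R0)
  P5 cannot run: need (6, 2, 1) vs free (5, 6, 4) (insufficient R0)
  P1 cannot run: need (8, 2, 4) vs free (5, 6, 4) (insufficient R0)
Processes that can never finish: P4, P3, P5 and P1.


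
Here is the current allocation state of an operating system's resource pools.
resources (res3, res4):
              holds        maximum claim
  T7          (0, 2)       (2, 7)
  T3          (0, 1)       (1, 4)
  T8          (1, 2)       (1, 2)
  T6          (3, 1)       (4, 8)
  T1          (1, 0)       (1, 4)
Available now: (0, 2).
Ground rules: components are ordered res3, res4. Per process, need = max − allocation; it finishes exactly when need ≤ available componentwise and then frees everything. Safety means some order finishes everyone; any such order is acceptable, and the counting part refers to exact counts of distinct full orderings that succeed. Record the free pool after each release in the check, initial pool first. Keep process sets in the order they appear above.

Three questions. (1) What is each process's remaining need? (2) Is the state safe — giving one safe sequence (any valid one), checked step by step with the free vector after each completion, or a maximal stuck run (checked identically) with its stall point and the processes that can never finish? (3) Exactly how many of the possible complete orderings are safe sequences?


(1) Need matrix, components ordered res3, res4:
  T7: (2, 5)
  T3: (1, 3)
  T8: (0, 0)
  T6: (1, 7)
  T1: (0, 4)
(2) The state is SAFE; one workable sequence: T8, T3, T1, T7, T6.
Key observation: T3 is the earliest step where a requested resource binds exactly: need (1, 3), pool (1, 4) at its turn.
Verifying each step:
  pool = (0, 2)
  run T8 (needs (0, 0), free (0, 2)); after release of (1, 2) the pool is (1, 4)
  run T3 (needs (1, 3), free (1, 4)); after release of (0, 1) the pool is (1, 5)
  run T1 (needs (0, 4), free (1, 5)); after release of (1, 0) the pool is (2, 5)
  run T7 (needs (2, 5), free (2, 5)); after release of (0, 2) the pool is (2, 7)
  run T6 (needs (1, 7), free (2, 7)); after release of (3, 1) the pool is (5, 8)
(3) Exactly 2 of the possible complete orderings are safe sequences.


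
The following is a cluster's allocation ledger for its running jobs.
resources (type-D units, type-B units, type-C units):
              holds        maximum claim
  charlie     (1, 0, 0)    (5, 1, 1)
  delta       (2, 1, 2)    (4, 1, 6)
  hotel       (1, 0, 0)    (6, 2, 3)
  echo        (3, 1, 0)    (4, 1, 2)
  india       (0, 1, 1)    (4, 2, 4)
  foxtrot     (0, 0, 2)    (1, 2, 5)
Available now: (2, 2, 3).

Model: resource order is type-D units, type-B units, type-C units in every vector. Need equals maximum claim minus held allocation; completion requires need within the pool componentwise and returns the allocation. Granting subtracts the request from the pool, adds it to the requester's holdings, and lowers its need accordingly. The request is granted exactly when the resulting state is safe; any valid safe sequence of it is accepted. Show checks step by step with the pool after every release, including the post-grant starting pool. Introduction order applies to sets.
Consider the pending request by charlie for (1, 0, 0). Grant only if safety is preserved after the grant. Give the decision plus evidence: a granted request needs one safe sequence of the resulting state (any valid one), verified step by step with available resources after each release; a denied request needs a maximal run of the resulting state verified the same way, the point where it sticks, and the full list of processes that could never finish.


GRANT: granting preserves safety; a valid post-grant sequence is echo, india, delta, hotel, foxtrot, charlie.
Key observation: even at the reduced pool (1, 2, 3), echo fits immediately, so safety survives the grant.
Step-by-step check of the post-grant state:
  pool = (1, 2, 3)
  echo needs (1, 0, 2) <= (1, 2, 3) -> finishes; pool += (3, 1, 0) = (4, 3, 3)
  india needs (4, 1, 3) <= (4, 3, 3) -> finishes; pool += (0, 1, 1) = (4, 4, 4)
  delta needs (2, 0, 4) <= (4, 4, 4) -> finishes; pool += (2, 1, 2) = (6, 5, 6)
  hotel needs (5, 2, 3) <= (6, 5, 6) -> finishes; pool += (1, 0, 0) = (7, 5, 6)
  foxtrot needs (1, 2, 3) <= (7, 5, 6) -> finishes; pool += (0, 0, 2) = (7, 5, 8)
  charlie needs (3, 1, 1) <= (7, 5, 8) -> finishes; pool += (2, 0, 0) = (9, 5, 8)
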